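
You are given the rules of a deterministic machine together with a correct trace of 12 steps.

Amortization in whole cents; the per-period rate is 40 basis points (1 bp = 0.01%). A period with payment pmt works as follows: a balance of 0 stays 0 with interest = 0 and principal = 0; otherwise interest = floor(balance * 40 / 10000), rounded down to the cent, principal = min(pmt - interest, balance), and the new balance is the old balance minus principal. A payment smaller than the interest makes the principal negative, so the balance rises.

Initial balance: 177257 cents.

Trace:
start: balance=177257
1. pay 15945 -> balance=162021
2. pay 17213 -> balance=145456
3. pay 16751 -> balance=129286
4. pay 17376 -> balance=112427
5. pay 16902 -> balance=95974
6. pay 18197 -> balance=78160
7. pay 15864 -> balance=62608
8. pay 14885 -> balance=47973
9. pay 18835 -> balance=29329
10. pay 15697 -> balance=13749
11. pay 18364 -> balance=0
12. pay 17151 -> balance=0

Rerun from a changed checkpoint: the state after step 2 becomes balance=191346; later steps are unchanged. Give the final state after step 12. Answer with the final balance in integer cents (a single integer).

state after step 2 := balance=191346
3. pay 16751 -> balance=175360
4. pay 17376 -> balance=158685
5. pay 16902 -> balance=142417
6. pay 18197 -> balance=124789
7. pay 15864 -> balance=109424
8. pay 14885 -> balance=94976
9. pay 18835 -> balance=76520
10. pay 15697 -> balance=61129
11. pay 18364 -> balance=43009
12. pay 17151 -> balance=26030

26030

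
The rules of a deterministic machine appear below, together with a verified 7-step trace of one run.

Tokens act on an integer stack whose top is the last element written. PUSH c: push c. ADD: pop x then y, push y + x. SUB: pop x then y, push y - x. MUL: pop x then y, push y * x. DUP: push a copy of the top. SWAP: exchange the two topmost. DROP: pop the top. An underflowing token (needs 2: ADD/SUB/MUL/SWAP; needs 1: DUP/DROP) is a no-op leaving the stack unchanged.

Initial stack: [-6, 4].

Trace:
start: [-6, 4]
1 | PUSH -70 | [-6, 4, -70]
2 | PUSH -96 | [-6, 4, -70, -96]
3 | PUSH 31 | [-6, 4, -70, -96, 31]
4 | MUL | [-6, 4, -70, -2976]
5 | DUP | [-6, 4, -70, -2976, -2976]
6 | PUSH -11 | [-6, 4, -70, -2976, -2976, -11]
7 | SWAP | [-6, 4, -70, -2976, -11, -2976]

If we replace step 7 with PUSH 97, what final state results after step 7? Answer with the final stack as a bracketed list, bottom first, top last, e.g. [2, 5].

[-6, 4, -70, -2976, -2976, -11, 97]

(re-executing from step 7 with the substitution; state before step 7: [-6, 4, -70, -2976, -2976, -11])
7 | PUSH 97 | [-6, 4, -70, -2976, -2976, -11, 97]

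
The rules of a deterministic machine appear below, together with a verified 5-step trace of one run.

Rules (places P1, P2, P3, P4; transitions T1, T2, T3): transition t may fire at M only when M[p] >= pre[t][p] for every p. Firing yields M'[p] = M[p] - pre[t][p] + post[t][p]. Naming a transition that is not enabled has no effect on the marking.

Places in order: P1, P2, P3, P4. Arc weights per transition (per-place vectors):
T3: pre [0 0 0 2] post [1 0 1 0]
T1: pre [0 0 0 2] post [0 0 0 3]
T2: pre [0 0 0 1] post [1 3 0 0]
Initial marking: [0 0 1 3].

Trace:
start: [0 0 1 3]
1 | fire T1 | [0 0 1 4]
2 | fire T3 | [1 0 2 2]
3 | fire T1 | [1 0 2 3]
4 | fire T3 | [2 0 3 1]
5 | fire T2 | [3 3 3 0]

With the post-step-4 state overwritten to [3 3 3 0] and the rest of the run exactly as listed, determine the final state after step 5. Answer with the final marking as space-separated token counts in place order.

state after step 4 := [3 3 3 0]
5 | fire T2 | [3 3 3 0]

3 3 3 0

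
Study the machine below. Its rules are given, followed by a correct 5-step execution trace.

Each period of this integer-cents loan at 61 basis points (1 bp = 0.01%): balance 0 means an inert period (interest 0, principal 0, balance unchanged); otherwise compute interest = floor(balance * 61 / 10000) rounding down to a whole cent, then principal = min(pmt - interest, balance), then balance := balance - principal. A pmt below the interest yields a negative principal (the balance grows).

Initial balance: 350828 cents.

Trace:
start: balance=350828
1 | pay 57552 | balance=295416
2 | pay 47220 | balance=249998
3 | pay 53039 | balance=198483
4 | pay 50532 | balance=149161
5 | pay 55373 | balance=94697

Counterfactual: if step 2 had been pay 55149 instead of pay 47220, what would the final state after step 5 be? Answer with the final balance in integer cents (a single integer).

86623

(re-executing from step 2 with the substitution; state before step 2: balance=295416)
2 | pay 55149 | balance=242069
3 | pay 53039 | balance=190506
4 | pay 50532 | balance=141136
5 | pay 55373 | balance=86623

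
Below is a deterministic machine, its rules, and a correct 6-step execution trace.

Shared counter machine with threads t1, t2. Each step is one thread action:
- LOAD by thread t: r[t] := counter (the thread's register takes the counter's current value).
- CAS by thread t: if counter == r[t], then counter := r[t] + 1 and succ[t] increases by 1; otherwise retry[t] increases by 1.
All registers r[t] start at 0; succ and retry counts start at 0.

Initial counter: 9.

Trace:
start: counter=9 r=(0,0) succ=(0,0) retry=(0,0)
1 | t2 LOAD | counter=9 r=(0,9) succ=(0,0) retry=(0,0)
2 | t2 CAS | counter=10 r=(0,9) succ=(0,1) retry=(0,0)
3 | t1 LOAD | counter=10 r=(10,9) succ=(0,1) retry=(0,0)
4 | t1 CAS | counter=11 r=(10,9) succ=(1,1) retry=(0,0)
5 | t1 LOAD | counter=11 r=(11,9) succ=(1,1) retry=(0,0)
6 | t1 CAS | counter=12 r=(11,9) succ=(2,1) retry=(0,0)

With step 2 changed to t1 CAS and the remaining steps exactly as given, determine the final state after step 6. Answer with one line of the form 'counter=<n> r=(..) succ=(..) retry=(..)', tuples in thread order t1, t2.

(re-executing from step 2 with the substitution; state before step 2: counter=9 r=(0,9) succ=(0,0) retry=(0,0))
2 | t1 CAS | counter=9 r=(0,9) succ=(0,0) retry=(1,0)
3 | t1 LOAD | counter=9 r=(9,9) succ=(0,0) retry=(1,0)
4 | t1 CAS | counter=10 r=(9,9) succ=(1,0) retry=(1,0)
5 | t1 LOAD | counter=10 r=(10,9) succ=(1,0) retry=(1,0)
6 | t1 CAS | counter=11 r=(10,9) succ=(2,0) retry=(1,0)

counter=11 r=(10,9) succ=(2,0) retry=(1,0)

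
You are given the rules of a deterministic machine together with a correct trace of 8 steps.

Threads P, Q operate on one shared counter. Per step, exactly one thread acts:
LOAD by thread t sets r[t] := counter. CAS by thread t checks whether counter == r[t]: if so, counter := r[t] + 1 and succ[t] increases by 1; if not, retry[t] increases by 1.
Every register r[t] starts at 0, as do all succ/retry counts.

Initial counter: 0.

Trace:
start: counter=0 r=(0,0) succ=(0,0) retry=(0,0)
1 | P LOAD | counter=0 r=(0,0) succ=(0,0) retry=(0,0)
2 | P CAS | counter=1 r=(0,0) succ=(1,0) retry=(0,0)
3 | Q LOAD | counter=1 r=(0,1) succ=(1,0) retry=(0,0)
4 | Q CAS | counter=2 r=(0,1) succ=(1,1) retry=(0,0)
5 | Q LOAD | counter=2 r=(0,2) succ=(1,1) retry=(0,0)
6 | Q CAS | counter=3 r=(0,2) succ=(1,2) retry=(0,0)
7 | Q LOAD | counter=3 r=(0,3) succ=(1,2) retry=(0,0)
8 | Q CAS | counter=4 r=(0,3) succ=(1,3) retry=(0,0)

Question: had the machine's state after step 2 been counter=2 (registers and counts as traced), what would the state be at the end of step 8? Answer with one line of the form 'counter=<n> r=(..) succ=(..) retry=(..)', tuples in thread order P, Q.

state after step 2 := counter=2 r=(0,0) succ=(1,0) retry=(0,0)
3 | Q LOAD | counter=2 r=(0,2) succ=(1,0) retry=(0,0)
4 | Q CAS | counter=3 r=(0,2) succ=(1,1) retry=(0,0)
5 | Q LOAD | counter=3 r=(0,3) succ=(1,1) retry=(0,0)
6 | Q CAS | counter=4 r=(0,3) succ=(1,2) retry=(0,0)
7 | Q LOAD | counter=4 r=(0,4) succ=(1,2) retry=(0,0)
8 | Q CAS | counter=5 r=(0,4) succ=(1,3) retry=(0,0)

counter=5 r=(0,4) succ=(1,3) retry=(0,0)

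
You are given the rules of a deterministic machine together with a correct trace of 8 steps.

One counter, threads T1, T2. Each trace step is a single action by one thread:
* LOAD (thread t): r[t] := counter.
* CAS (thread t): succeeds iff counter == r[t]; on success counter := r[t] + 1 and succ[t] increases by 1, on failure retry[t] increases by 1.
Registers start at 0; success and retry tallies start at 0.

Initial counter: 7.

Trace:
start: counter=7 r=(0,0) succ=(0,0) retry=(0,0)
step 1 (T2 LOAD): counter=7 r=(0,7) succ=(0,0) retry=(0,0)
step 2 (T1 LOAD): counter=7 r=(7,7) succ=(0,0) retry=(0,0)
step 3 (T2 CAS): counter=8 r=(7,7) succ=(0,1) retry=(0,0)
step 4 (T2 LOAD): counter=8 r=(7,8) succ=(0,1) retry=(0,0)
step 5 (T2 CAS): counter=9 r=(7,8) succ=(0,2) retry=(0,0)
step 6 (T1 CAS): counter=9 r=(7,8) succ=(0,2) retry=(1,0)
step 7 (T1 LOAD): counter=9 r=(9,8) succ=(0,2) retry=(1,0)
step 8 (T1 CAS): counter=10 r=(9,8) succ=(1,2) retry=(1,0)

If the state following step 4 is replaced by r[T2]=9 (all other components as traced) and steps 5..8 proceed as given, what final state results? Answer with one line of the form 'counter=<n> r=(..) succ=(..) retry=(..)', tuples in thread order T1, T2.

state after step 4 := counter=8 r=(7,9) succ=(0,1) retry=(0,0)
step 5 (T2 CAS): counter=8 r=(7,9) succ=(0,1) retry=(0,1)
step 6 (T1 CAS): counter=8 r=(7,9) succ=(0,1) retry=(1,1)
step 7 (T1 LOAD): counter=8 r=(8,9) succ=(0,1) retry=(1,1)
step 8 (T1 CAS): counter=9 r=(8,9) succ=(1,1) retry=(1,1)

counter=9 r=(8,9) succ=(1,1) retry=(1,1)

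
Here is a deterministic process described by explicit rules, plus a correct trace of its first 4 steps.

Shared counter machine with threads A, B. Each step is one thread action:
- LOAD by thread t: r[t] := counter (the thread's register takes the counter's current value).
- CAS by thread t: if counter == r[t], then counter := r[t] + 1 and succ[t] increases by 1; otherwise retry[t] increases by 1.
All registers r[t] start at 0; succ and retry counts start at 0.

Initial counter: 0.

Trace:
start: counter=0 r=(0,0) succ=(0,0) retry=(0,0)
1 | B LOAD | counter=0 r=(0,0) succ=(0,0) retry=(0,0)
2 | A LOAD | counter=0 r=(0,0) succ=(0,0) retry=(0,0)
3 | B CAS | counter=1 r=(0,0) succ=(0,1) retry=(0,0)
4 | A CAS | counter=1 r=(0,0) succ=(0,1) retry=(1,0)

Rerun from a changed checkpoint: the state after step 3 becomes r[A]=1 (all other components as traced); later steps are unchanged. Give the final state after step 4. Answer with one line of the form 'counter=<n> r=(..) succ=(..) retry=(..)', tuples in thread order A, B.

counter=2 r=(1,0) succ=(1,1) retry=(0,0)

state after step 3 := counter=1 r=(1,0) succ=(0,1) retry=(0,0)
4 | A CAS | counter=2 r=(1,0) succ=(1,1) retry=(0,0)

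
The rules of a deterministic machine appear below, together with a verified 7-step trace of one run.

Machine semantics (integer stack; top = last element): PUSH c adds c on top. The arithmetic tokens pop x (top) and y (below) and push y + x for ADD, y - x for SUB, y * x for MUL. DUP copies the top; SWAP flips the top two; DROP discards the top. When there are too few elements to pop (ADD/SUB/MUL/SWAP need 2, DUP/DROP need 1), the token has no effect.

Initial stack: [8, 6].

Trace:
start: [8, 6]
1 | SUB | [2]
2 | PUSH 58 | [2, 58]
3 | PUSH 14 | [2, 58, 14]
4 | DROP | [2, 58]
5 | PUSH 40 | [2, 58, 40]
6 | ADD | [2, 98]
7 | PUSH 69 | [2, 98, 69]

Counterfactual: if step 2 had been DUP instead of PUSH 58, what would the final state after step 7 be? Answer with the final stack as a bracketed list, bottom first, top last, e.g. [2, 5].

(re-executing from step 2 with the substitution; state before step 2: [2])
2 | DUP | [2, 2]
3 | PUSH 14 | [2, 2, 14]
4 | DROP | [2, 2]
5 | PUSH 40 | [2, 2, 40]
6 | ADD | [2, 42]
7 | PUSH 69 | [2, 42, 69]

[2, 42, 69]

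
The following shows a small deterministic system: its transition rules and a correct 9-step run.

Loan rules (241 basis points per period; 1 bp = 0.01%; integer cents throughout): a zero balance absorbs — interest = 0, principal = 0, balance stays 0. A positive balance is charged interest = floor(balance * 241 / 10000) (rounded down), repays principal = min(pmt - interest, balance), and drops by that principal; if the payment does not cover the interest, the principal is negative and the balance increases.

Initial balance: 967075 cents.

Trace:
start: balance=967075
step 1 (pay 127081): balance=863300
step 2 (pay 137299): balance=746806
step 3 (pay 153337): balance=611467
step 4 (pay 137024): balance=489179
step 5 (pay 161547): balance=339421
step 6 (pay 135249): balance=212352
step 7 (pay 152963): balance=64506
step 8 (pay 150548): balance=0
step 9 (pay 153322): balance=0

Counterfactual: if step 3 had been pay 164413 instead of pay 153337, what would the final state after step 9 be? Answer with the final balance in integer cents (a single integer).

0

(re-executing from step 3 with the substitution; state before step 3: balance=746806)
step 3 (pay 164413): balance=600391
step 4 (pay 137024): balance=477836
step 5 (pay 161547): balance=327804
step 6 (pay 135249): balance=200455
step 7 (pay 152963): balance=52322
step 8 (pay 150548): balance=0
step 9 (pay 153322): balance=0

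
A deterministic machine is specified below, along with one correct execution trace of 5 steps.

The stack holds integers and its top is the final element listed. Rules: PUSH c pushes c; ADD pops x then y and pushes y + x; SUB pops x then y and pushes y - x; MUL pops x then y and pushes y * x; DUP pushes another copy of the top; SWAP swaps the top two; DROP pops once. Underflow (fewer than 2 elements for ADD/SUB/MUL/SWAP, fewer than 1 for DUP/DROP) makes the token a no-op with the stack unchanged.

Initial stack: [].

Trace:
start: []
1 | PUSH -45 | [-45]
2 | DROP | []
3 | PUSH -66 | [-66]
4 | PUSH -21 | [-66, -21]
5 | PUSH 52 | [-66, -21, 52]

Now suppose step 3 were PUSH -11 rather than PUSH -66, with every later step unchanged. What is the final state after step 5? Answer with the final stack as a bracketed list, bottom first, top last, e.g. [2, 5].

[-11, -21, 52]

(re-executing from step 3 with the substitution; state before step 3: [])
3 | PUSH -11 | [-11]
4 | PUSH -21 | [-11, -21]
5 | PUSH 52 | [-11, -21, 52]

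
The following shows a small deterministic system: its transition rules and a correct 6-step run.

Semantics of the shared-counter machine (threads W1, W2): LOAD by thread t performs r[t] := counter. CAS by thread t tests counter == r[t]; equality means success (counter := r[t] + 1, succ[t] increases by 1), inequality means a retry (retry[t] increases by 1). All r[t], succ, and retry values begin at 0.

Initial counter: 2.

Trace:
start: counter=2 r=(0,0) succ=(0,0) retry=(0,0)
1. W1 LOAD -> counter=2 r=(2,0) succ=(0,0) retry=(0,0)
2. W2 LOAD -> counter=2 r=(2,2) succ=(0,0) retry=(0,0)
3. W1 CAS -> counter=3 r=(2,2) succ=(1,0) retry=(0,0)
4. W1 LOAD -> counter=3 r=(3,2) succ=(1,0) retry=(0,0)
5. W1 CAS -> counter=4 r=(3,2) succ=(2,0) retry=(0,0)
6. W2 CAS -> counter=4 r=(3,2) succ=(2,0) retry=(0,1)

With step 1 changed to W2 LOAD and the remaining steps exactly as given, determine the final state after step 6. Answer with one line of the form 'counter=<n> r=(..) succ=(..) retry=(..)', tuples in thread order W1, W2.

(re-executing from step 1 with the substitution; state before step 1: counter=2 r=(0,0) succ=(0,0) retry=(0,0))
1. W2 LOAD -> counter=2 r=(0,2) succ=(0,0) retry=(0,0)
2. W2 LOAD -> counter=2 r=(0,2) succ=(0,0) retry=(0,0)
3. W1 CAS -> counter=2 r=(0,2) succ=(0,0) retry=(1,0)
4. W1 LOAD -> counter=2 r=(2,2) succ=(0,0) retry=(1,0)
5. W1 CAS -> counter=3 r=(2,2) succ=(1,0) retry=(1,0)
6. W2 CAS -> counter=3 r=(2,2) succ=(1,0) retry=(1,1)

counter=3 r=(2,2) succ=(1,0) retry=(1,1)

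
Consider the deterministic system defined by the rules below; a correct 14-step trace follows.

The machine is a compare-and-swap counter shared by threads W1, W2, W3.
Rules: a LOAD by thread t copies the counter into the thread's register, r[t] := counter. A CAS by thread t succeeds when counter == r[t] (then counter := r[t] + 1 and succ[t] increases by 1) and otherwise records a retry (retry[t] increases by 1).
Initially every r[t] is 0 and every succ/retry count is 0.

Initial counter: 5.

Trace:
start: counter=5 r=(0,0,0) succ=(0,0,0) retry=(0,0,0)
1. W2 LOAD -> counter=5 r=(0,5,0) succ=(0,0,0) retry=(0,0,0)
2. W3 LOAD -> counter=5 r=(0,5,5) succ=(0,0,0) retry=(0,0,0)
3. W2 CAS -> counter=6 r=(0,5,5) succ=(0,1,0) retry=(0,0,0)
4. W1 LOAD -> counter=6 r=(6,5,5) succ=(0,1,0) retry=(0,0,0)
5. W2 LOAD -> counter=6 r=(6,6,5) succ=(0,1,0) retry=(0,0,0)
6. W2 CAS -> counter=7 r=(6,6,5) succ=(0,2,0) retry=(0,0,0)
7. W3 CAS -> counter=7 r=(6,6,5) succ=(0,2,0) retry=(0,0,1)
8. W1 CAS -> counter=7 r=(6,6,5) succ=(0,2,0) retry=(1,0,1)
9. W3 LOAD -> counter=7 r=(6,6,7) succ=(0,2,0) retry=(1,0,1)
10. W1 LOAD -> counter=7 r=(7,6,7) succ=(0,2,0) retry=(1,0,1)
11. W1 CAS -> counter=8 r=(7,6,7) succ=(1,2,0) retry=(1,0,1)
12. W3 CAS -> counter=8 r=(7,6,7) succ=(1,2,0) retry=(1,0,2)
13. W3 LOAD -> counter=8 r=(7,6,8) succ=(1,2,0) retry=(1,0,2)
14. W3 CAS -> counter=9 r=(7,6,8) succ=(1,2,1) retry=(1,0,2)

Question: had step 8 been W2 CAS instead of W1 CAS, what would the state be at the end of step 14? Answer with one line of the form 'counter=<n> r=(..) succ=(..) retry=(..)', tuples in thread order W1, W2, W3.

(re-executing from step 8 with the substitution; state before step 8: counter=7 r=(6,6,5) succ=(0,2,0) retry=(0,0,1))
8. W2 CAS -> counter=7 r=(6,6,5) succ=(0,2,0) retry=(0,1,1)
9. W3 LOAD -> counter=7 r=(6,6,7) succ=(0,2,0) retry=(0,1,1)
10. W1 LOAD -> counter=7 r=(7,6,7) succ=(0,2,0) retry=(0,1,1)
11. W1 CAS -> counter=8 r=(7,6,7) succ=(1,2,0) retry=(0,1,1)
12. W3 CAS -> counter=8 r=(7,6,7) succ=(1,2,0) retry=(0,1,2)
13. W3 LOAD -> counter=8 r=(7,6,8) succ=(1,2,0) retry=(0,1,2)
14. W3 CAS -> counter=9 r=(7,6,8) succ=(1,2,1) retry=(0,1,2)

counter=9 r=(7,6,8) succ=(1,2,1) retry=(0,1,2)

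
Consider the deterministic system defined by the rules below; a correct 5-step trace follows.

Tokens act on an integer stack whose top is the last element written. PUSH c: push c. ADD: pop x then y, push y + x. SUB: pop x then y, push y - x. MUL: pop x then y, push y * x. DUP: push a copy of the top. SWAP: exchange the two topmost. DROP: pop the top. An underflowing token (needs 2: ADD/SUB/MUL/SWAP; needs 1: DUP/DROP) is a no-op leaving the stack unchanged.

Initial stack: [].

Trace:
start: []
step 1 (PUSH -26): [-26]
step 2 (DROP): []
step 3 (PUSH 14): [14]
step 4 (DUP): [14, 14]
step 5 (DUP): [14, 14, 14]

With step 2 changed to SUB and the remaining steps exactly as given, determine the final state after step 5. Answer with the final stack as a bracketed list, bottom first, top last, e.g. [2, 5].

(re-executing from step 2 with the substitution; state before step 2: [-26])
step 2 (SUB): [-26]
step 3 (PUSH 14): [-26, 14]
step 4 (DUP): [-26, 14, 14]
step 5 (DUP): [-26, 14, 14, 14]

[-26, 14, 14, 14]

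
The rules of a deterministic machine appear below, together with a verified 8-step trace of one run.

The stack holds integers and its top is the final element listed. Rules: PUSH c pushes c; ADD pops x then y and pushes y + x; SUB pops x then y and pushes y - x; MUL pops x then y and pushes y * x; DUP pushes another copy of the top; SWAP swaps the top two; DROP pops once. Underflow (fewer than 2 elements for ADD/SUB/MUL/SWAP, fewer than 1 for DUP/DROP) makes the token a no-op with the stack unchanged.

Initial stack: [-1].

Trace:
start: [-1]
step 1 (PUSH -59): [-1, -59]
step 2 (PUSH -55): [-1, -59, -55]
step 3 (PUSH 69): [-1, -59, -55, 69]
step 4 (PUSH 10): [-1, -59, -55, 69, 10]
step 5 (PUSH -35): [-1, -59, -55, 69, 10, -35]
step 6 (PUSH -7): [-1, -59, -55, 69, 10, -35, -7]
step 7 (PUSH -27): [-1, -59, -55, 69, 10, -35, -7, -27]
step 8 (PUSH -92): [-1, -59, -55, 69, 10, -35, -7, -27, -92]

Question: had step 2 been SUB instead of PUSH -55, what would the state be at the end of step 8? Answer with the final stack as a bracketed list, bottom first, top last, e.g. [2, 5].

[58, 69, 10, -35, -7, -27, -92]

(re-executing from step 2 with the substitution; state before step 2: [-1, -59])
step 2 (SUB): [58]
step 3 (PUSH 69): [58, 69]
step 4 (PUSH 10): [58, 69, 10]
step 5 (PUSH -35): [58, 69, 10, -35]
step 6 (PUSH -7): [58, 69, 10, -35, -7]
step 7 (PUSH -27): [58, 69, 10, -35, -7, -27]
step 8 (PUSH -92): [58, 69, 10, -35, -7, -27, -92]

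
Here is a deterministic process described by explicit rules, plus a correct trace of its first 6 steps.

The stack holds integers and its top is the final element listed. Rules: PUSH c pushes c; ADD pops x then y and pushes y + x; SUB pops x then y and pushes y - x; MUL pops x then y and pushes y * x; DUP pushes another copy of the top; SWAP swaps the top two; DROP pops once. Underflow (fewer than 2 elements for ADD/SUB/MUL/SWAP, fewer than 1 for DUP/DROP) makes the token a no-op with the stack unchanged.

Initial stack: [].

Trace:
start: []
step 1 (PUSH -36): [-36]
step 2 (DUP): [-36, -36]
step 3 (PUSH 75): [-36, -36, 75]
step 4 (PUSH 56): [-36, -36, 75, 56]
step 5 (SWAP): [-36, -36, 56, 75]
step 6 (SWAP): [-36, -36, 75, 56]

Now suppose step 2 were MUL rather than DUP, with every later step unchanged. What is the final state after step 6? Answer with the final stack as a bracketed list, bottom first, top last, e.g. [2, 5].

[-36, 75, 56]

(re-executing from step 2 with the substitution; state before step 2: [-36])
step 2 (MUL): [-36]
step 3 (PUSH 75): [-36, 75]
step 4 (PUSH 56): [-36, 75, 56]
step 5 (SWAP): [-36, 56, 75]
step 6 (SWAP): [-36, 75, 56]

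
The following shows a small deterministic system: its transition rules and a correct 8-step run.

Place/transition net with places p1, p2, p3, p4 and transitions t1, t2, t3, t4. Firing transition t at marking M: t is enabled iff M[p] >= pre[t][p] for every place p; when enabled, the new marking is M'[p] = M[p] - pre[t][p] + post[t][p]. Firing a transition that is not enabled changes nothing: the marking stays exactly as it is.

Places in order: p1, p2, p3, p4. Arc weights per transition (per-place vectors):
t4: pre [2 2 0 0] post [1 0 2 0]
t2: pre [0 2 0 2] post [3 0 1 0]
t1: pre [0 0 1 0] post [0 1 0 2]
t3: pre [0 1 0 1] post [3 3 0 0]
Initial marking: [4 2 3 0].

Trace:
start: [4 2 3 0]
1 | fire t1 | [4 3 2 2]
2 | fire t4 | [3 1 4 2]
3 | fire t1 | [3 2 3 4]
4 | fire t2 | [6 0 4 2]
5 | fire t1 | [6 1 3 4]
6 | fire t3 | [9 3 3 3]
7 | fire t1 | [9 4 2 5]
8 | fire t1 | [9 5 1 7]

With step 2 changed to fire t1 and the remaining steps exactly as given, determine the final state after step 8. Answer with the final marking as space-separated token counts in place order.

(re-executing from step 2 with the substitution; state before step 2: [4 3 2 2])
2 | fire t1 | [4 4 1 4]
3 | fire t1 | [4 5 0 6]
4 | fire t2 | [7 3 1 4]
5 | fire t1 | [7 4 0 6]
6 | fire t3 | [10 6 0 5]
7 | fire t1 | [10 6 0 5]
8 | fire t1 | [10 6 0 5]

10 6 0 5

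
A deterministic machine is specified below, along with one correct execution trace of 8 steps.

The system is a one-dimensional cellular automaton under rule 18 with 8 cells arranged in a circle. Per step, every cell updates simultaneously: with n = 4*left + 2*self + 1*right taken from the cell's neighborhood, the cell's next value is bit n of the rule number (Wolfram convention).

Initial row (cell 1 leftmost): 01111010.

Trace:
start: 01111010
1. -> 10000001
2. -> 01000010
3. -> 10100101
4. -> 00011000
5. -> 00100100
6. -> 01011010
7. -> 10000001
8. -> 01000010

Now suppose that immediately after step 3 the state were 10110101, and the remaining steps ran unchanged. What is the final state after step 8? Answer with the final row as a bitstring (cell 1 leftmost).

state after step 3 := 10110101
4. -> 00000000
5. -> 00000000
6. -> 00000000
7. -> 00000000
8. -> 00000000

00000000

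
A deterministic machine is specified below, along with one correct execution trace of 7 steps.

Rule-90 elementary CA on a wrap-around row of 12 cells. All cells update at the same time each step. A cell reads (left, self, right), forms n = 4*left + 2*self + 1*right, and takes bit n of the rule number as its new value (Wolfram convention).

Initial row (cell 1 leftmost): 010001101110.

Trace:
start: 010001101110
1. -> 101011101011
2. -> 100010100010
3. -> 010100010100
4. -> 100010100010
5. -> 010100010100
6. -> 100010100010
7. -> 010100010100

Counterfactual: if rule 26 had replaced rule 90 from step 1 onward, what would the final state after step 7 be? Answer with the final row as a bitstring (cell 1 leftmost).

001001001001

(re-executing steps 1..7 under rule 26; state before step 1: 010001101110)
1. -> 101011001001
2. -> 000010110111
3. -> 100100100100
4. -> 011011011011
5. -> 010010010010
6. -> 101101101101
7. -> 001001001001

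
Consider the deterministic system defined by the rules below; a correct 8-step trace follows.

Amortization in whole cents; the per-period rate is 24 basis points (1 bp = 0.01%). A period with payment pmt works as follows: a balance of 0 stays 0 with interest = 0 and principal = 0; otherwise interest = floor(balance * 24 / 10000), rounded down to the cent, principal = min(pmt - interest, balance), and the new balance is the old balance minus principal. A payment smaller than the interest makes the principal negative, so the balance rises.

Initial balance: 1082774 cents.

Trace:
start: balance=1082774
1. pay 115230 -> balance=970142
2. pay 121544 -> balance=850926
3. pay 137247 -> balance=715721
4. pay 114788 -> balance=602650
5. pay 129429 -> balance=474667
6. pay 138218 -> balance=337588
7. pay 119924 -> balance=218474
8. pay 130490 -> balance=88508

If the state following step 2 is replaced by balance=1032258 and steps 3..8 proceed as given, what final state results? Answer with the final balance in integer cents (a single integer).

272465

state after step 2 := balance=1032258
3. pay 137247 -> balance=897488
4. pay 114788 -> balance=784853
5. pay 129429 -> balance=657307
6. pay 138218 -> balance=520666
7. pay 119924 -> balance=401991
8. pay 130490 -> balance=272465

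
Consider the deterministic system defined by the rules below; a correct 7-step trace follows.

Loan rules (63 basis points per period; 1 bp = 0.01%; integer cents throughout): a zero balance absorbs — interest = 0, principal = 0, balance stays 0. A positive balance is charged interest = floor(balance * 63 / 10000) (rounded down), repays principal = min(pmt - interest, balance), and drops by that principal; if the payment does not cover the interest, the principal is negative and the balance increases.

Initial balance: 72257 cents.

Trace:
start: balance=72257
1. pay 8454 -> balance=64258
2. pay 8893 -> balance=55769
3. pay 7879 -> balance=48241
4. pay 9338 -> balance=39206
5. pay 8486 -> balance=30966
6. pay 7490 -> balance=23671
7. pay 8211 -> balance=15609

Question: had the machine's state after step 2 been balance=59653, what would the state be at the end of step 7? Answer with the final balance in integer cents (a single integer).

19617

state after step 2 := balance=59653
3. pay 7879 -> balance=52149
4. pay 9338 -> balance=43139
5. pay 8486 -> balance=34924
6. pay 7490 -> balance=27654
7. pay 8211 -> balance=19617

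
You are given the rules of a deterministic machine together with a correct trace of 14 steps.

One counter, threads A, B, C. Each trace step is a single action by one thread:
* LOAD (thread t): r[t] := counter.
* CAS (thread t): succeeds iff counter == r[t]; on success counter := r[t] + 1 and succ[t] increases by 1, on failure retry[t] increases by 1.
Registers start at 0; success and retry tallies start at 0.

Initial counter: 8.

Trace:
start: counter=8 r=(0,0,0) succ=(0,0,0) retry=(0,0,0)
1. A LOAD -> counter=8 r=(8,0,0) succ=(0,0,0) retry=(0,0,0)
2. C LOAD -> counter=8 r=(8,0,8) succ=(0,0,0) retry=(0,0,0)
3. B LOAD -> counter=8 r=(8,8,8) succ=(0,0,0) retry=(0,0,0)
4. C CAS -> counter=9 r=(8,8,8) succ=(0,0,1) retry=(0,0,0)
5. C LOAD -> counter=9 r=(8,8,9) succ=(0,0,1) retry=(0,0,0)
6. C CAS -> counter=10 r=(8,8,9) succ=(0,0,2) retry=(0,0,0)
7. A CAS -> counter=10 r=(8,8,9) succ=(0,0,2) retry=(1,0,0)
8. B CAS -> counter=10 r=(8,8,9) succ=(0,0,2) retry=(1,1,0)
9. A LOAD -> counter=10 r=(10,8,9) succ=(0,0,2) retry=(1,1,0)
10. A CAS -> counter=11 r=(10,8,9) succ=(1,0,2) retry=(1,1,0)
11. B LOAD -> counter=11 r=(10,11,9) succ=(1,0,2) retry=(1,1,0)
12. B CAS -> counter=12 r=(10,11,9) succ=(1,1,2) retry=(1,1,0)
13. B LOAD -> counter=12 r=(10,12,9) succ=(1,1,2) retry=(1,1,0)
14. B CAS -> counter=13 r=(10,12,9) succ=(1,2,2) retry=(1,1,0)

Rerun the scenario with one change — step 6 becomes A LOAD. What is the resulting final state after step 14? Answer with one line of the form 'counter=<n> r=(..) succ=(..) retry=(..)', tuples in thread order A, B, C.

(re-executing from step 6 with the substitution; state before step 6: counter=9 r=(8,8,9) succ=(0,0,1) retry=(0,0,0))
6. A LOAD -> counter=9 r=(9,8,9) succ=(0,0,1) retry=(0,0,0)
7. A CAS -> counter=10 r=(9,8,9) succ=(1,0,1) retry=(0,0,0)
8. B CAS -> counter=10 r=(9,8,9) succ=(1,0,1) retry=(0,1,0)
9. A LOAD -> counter=10 r=(10,8,9) succ=(1,0,1) retry=(0,1,0)
10. A CAS -> counter=11 r=(10,8,9) succ=(2,0,1) retry=(0,1,0)
11. B LOAD -> counter=11 r=(10,11,9) succ=(2,0,1) retry=(0,1,0)
12. B CAS -> counter=12 r=(10,11,9) succ=(2,1,1) retry=(0,1,0)
13. B LOAD -> counter=12 r=(10,12,9) succ=(2,1,1) retry=(0,1,0)
14. B CAS -> counter=13 r=(10,12,9) succ=(2,2,1) retry=(0,1,0)

counter=13 r=(10,12,9) succ=(2,2,1) retry=(0,1,0)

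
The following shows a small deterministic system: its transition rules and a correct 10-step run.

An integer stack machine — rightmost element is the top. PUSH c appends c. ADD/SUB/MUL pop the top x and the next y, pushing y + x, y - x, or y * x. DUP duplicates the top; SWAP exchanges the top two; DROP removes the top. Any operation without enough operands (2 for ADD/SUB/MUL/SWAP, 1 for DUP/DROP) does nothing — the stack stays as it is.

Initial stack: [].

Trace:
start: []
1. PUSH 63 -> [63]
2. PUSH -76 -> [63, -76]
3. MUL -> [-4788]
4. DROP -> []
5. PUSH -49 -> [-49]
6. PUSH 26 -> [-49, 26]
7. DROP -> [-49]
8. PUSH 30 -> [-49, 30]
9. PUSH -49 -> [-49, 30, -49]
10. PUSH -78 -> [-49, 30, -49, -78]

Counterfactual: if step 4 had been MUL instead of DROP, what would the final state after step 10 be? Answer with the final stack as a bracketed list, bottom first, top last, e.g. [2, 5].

(re-executing from step 4 with the substitution; state before step 4: [-4788])
4. MUL -> [-4788]
5. PUSH -49 -> [-4788, -49]
6. PUSH 26 -> [-4788, -49, 26]
7. DROP -> [-4788, -49]
8. PUSH 30 -> [-4788, -49, 30]
9. PUSH -49 -> [-4788, -49, 30, -49]
10. PUSH -78 -> [-4788, -49, 30, -49, -78]

[-4788, -49, 30, -49, -78]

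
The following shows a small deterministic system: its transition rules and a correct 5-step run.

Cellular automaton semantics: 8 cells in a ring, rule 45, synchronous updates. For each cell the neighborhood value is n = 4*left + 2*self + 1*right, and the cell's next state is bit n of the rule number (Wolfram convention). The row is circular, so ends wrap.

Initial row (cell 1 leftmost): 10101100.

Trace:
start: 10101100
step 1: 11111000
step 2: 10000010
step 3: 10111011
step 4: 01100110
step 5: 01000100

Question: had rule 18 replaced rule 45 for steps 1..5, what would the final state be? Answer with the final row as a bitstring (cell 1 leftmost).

(re-executing steps 1..5 under rule 18; state before step 1: 10101100)
step 1: 00000011
step 2: 10000100
step 3: 01001011
step 4: 00110000
step 5: 01001000

01001000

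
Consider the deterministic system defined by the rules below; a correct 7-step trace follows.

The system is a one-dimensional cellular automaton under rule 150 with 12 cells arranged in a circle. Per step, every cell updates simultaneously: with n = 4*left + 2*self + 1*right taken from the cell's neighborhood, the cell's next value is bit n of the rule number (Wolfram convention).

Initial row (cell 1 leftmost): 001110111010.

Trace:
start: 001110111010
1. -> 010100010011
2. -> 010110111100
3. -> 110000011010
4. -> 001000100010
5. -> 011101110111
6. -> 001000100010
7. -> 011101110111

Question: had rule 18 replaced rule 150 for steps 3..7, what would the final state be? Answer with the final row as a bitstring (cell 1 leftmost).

(re-executing steps 3..7 under rule 18; state before step 3: 010110111100)
3. -> 100000000010
4. -> 010000000100
5. -> 101000001010
6. -> 000100010000
7. -> 001010101000

001010101000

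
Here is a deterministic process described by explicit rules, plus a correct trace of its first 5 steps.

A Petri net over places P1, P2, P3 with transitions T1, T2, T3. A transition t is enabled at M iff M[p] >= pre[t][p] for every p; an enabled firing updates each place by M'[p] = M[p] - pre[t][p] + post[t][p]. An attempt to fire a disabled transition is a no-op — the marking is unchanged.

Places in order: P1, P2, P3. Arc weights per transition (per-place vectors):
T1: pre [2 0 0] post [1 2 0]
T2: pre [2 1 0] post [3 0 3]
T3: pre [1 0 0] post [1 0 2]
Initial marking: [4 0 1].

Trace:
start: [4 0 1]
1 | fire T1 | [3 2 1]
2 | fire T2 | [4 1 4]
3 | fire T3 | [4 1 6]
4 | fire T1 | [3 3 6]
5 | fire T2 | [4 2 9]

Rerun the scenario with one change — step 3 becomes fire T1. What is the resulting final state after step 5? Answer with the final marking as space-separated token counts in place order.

3 4 7

(re-executing from step 3 with the substitution; state before step 3: [4 1 4])
3 | fire T1 | [3 3 4]
4 | fire T1 | [2 5 4]
5 | fire T2 | [3 4 7]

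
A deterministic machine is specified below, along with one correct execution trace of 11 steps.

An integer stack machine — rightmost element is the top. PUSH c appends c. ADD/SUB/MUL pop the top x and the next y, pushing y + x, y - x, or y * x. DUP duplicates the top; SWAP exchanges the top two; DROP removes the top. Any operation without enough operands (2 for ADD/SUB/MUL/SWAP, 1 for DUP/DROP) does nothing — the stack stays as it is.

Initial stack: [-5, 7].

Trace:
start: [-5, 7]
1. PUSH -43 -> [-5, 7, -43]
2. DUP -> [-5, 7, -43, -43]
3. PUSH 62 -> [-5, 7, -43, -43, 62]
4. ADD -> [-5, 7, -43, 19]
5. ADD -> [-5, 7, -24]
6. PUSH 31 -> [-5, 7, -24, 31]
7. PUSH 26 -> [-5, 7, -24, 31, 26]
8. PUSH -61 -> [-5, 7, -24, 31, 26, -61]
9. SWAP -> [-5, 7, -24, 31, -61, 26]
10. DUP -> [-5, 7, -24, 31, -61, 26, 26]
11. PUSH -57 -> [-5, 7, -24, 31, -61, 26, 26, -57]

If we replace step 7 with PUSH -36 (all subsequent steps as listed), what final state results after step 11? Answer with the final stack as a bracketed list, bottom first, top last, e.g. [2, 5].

[-5, 7, -24, 31, -61, -36, -36, -57]

(re-executing from step 7 with the substitution; state before step 7: [-5, 7, -24, 31])
7. PUSH -36 -> [-5, 7, -24, 31, -36]
8. PUSH -61 -> [-5, 7, -24, 31, -36, -61]
9. SWAP -> [-5, 7, -24, 31, -61, -36]
10. DUP -> [-5, 7, -24, 31, -61, -36, -36]
11. PUSH -57 -> [-5, 7, -24, 31, -61, -36, -36, -57]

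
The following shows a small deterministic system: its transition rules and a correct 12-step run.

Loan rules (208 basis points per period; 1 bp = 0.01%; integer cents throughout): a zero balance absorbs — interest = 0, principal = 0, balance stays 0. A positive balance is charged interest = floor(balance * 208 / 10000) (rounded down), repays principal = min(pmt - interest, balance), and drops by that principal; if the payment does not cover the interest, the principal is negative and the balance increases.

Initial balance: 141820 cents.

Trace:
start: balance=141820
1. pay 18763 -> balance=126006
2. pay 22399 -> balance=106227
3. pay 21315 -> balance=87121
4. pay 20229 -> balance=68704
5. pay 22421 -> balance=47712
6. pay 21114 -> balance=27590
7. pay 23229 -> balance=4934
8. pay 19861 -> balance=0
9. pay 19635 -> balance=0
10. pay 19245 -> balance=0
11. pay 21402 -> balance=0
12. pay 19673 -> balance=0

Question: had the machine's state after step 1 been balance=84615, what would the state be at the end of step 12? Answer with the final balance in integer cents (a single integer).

0

state after step 1 := balance=84615
2. pay 22399 -> balance=63975
3. pay 21315 -> balance=43990
4. pay 20229 -> balance=24675
5. pay 22421 -> balance=2767
6. pay 21114 -> balance=0
7. pay 23229 -> balance=0
8. pay 19861 -> balance=0
9. pay 19635 -> balance=0
10. pay 19245 -> balance=0
11. pay 21402 -> balance=0
12. pay 19673 -> balance=0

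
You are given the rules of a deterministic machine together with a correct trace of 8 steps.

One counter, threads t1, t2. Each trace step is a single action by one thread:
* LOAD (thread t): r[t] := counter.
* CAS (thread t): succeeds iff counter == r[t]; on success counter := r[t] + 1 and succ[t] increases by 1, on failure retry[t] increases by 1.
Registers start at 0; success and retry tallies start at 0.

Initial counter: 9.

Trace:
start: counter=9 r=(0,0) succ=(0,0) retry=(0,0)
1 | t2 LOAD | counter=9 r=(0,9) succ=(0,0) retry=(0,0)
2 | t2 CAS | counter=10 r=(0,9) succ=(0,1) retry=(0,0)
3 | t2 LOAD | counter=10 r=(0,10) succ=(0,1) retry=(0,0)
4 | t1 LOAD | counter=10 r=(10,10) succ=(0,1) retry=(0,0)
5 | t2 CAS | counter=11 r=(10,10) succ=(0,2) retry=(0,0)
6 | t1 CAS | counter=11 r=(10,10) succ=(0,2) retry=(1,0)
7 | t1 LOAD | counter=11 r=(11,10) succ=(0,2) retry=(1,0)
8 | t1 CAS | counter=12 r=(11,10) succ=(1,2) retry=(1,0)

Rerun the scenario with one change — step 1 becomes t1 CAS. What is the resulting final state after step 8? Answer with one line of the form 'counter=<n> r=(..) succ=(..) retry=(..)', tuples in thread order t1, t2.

counter=11 r=(10,9) succ=(1,1) retry=(2,1)

(re-executing from step 1 with the substitution; state before step 1: counter=9 r=(0,0) succ=(0,0) retry=(0,0))
1 | t1 CAS | counter=9 r=(0,0) succ=(0,0) retry=(1,0)
2 | t2 CAS | counter=9 r=(0,0) succ=(0,0) retry=(1,1)
3 | t2 LOAD | counter=9 r=(0,9) succ=(0,0) retry=(1,1)
4 | t1 LOAD | counter=9 r=(9,9) succ=(0,0) retry=(1,1)
5 | t2 CAS | counter=10 r=(9,9) succ=(0,1) retry=(1,1)
6 | t1 CAS | counter=10 r=(9,9) succ=(0,1) retry=(2,1)
7 | t1 LOAD | counter=10 r=(10,9) succ=(0,1) retry=(2,1)
8 | t1 CAS | counter=11 r=(10,9) succ=(1,1) retry=(2,1)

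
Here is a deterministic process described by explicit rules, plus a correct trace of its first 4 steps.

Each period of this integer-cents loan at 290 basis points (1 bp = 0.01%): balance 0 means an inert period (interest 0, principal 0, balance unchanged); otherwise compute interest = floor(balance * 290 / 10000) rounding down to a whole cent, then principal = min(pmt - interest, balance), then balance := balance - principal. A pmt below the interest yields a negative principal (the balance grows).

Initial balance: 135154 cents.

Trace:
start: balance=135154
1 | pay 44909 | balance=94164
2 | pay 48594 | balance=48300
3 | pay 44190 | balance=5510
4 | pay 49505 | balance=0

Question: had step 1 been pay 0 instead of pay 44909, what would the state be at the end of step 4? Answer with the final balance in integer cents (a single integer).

5095

(re-executing from step 1 with the substitution; state before step 1: balance=135154)
1 | pay 0 | balance=139073
2 | pay 48594 | balance=94512
3 | pay 44190 | balance=53062
4 | pay 49505 | balance=5095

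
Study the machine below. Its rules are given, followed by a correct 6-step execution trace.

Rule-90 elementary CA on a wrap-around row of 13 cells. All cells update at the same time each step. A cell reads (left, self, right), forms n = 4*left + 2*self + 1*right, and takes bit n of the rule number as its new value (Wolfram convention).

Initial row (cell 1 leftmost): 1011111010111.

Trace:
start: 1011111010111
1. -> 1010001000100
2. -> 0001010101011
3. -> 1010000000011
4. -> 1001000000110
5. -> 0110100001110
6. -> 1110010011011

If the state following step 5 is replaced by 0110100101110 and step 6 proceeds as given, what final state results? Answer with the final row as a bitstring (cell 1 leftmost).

state after step 5 := 0110100101110
6. -> 1110011001011

1110011001011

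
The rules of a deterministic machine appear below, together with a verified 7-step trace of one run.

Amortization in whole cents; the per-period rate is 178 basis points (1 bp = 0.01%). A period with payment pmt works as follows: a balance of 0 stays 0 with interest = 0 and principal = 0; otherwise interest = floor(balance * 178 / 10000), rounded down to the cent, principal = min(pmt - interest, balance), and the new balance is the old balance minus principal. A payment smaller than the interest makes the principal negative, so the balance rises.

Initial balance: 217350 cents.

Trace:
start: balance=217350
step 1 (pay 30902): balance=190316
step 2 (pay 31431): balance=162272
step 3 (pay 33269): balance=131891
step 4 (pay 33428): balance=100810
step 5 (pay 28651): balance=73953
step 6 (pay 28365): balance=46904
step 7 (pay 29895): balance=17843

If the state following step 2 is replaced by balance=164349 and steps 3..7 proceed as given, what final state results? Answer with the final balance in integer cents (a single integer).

state after step 2 := balance=164349
step 3 (pay 33269): balance=134005
step 4 (pay 33428): balance=102962
step 5 (pay 28651): balance=76143
step 6 (pay 28365): balance=49133
step 7 (pay 29895): balance=20112

20112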